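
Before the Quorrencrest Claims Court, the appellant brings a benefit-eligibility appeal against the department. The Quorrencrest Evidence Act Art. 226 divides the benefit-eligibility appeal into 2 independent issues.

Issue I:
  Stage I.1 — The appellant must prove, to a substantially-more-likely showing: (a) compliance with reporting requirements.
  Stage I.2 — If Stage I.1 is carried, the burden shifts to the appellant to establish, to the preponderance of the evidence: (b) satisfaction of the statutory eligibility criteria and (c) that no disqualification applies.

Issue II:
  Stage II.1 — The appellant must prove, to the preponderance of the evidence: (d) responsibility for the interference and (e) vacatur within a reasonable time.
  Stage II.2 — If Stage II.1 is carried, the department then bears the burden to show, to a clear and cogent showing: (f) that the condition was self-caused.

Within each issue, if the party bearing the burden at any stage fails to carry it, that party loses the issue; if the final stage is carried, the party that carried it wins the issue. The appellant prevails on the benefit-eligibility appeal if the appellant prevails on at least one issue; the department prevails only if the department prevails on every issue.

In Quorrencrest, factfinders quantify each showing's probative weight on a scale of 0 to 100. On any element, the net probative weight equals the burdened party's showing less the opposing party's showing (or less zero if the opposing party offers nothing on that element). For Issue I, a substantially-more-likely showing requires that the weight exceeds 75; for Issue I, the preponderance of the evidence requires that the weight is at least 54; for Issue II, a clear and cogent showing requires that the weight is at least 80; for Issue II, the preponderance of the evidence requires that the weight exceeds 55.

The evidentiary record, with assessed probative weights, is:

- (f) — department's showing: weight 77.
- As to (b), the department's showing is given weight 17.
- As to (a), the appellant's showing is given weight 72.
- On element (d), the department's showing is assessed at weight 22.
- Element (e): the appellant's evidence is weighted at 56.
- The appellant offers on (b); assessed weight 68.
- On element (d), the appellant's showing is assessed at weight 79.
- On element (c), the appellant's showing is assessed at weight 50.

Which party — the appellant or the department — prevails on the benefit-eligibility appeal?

— Issue I —
Stage I.1 (appellant, a substantially-more-likely showing, weight exceeds 75): (a) 72 ≤ 75 — fails.
  Not every element is met, so the appellant fails to carry Stage I.1.
The analysis ends at Stage I.1; the department prevails on this issue.
— Issue II —
Stage II.1 — burden on appellant; standard: the preponderance of the evidence (weight exceeds 55).
    (d): 79 − 22 = 57 > 55 [met]
    (e): 56 > 55 [met]
  Stage II.1 carried; the burden shifts to the department.
Stage II.2 — burden on department; standard: a clear and cogent showing (weight is at least 80).
    (f): 77 < 80 [not met]
  Not every element is met, so the department fails to carry Stage II.2.
The appellant prevails on this issue.
Per-issue: Issue I → department; Issue II → appellant. The appellant must prevail on at least one issue; overall, the appellant prevails.

appellant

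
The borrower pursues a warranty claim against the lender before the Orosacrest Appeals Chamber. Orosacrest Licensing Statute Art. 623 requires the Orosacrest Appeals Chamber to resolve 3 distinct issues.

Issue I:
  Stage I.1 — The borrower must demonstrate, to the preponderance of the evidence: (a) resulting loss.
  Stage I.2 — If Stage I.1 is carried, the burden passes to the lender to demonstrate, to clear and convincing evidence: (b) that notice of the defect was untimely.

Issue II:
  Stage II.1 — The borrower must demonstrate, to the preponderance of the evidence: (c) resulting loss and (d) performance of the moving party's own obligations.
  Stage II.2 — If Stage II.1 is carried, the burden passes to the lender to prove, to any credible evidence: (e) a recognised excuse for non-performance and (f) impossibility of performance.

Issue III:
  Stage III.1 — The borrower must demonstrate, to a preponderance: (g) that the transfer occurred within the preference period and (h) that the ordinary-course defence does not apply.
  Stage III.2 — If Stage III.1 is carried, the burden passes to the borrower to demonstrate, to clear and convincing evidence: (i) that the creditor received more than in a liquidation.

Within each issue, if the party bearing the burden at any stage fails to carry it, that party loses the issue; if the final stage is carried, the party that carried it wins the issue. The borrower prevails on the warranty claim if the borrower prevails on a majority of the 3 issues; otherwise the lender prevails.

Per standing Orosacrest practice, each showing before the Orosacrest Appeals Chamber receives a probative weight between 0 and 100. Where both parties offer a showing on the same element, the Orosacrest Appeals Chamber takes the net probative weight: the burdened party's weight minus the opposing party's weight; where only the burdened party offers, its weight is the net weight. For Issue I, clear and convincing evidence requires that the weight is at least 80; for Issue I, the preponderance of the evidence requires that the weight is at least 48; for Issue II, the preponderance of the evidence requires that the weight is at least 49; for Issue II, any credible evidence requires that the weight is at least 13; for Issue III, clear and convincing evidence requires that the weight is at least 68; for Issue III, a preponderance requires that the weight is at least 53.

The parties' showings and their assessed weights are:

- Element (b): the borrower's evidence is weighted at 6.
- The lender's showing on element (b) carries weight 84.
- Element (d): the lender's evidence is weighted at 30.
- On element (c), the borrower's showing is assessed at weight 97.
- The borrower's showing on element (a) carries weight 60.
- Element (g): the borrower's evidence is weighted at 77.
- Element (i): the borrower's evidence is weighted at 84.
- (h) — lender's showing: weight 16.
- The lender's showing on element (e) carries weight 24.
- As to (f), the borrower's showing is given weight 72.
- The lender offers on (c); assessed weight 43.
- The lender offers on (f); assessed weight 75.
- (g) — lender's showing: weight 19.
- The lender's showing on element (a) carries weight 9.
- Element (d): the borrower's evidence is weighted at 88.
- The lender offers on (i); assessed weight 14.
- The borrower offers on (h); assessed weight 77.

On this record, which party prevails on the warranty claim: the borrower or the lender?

borrower

— Issue I —
Stage I.1 (borrower, the preponderance of the evidence, weight is at least 48): (a) net 60−9=51 ≥ 48 — meets.
  Stage I.1 carried; the burden shifts to the lender.
Stage I.2 (lender, clear and convincing evidence, weight is at least 80): (b) net 84−6=78 < 80 — fails.
  Not every element is met, so the lender fails to carry Stage I.2.
So the borrower prevails on this issue.
— Issue II —
Stage II.1 — burden on borrower; standard: the preponderance of the evidence (weight is at least 49).
    (c): 97 − 43 = 54 ≥ 49 [met]
    (d): 88 − 30 = 58 ≥ 49 [met]
  Stage II.1 carried; the burden shifts to the lender.
Stage II.2 — burden on lender; standard: any credible evidence (weight is at least 13).
    (e): 24 ≥ 13 [met]
    (f): 75 − 72 = 3 < 13 [not met]
  The lender does not carry Stage II.2.
The analysis ends at Stage II.2; the borrower prevails on this issue.
— Issue III —
Stage III.1 — burden on borrower; standard: a preponderance (weight is at least 53).
    (g): 77 − 19 = 58 ≥ 53 [met]
    (h): 77 − 16 = 61 ≥ 53 [met]
  Stage III.1 carried; the burden remains with the borrower.
Stage III.2 — burden on borrower; standard: clear and convincing evidence (weight is at least 68).
    (i): 84 − 14 = 70 ≥ 68 [met]
  The borrower carries the last stage.
All stages carried — the borrower prevails on this issue.
Per-issue: Issue I → borrower; Issue II → borrower; Issue III → borrower. The borrower must prevail on a majority of issues; overall, the borrower prevails.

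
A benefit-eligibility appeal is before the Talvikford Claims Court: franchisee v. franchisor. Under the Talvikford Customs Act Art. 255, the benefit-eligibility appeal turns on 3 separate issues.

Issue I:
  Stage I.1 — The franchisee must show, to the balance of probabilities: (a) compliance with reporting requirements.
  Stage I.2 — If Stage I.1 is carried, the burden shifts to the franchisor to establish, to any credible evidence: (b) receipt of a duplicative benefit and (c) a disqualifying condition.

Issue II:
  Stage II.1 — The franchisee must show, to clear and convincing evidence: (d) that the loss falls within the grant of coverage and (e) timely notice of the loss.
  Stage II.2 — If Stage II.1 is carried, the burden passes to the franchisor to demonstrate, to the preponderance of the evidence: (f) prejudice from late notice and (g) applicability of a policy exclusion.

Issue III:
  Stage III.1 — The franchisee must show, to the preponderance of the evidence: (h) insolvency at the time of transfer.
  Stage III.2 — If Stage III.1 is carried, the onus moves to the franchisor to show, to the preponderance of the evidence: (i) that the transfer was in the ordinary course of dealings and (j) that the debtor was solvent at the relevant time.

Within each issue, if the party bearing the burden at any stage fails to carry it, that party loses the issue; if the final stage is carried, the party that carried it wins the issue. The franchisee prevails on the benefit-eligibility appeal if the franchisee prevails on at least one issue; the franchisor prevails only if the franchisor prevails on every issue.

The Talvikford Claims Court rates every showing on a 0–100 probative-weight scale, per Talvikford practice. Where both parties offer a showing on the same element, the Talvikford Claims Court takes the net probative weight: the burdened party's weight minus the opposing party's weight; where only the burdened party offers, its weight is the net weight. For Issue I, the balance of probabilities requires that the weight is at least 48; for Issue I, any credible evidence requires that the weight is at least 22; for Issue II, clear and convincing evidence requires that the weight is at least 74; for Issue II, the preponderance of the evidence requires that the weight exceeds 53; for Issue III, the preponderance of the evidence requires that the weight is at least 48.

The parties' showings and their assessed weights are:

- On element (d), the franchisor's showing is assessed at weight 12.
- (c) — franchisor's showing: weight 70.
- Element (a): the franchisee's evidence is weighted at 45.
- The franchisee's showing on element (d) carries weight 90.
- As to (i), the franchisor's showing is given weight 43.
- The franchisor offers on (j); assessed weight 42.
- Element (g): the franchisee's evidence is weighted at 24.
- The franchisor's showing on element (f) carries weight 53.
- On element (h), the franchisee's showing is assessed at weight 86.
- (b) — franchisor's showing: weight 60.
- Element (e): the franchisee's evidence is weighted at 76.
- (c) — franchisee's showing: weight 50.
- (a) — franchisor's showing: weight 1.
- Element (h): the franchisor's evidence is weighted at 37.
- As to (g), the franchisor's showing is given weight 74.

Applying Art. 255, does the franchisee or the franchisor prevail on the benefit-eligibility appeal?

— Issue I —
Stage I.1 (franchisee, the balance of probabilities, weight is at least 48): (a) net 45−1=44 < 48 — fails.
  Stage I.1 not carried; the franchisee fails its burden.
The analysis ends at Stage I.1; the franchisor prevails on this issue.
— Issue II —
Stage II.1 — burden on franchisee; standard: clear and convincing evidence (weight is at least 74).
    (d): 90 − 12 = 78 ≥ 74 [met]
    (e): 76 ≥ 74 [met]
  Stage II.1 carried; the burden shifts to the franchisor.
Stage II.2 — burden on franchisor; standard: the preponderance of the evidence (weight exceeds 53).
    (f): 53 ≤ 53 [not met]
    (g): 74 − 24 = 50 ≤ 53 [not met]
  The franchisor does not carry Stage II.2.
So the franchisee prevails on this issue.
— Issue III —
Stage III.1 (franchisee, the preponderance of the evidence, weight is at least 48): (h) net 86−37=49 ≥ 48 — meets.
  All elements met. The burden passes to the franchisor.
Stage III.2 (franchisor, the preponderance of the evidence, weight is at least 48): (i) 43 < 48 — fails; (j) 42 < 48 — fails.
  Not every element is met, so the franchisor fails to carry Stage III.2.
The franchisee prevails on this issue.
Per-issue: Issue I → franchisor; Issue II → franchisee; Issue III → franchisee. The franchisee must prevail on at least one issue; overall, the franchisee prevails.

franchisee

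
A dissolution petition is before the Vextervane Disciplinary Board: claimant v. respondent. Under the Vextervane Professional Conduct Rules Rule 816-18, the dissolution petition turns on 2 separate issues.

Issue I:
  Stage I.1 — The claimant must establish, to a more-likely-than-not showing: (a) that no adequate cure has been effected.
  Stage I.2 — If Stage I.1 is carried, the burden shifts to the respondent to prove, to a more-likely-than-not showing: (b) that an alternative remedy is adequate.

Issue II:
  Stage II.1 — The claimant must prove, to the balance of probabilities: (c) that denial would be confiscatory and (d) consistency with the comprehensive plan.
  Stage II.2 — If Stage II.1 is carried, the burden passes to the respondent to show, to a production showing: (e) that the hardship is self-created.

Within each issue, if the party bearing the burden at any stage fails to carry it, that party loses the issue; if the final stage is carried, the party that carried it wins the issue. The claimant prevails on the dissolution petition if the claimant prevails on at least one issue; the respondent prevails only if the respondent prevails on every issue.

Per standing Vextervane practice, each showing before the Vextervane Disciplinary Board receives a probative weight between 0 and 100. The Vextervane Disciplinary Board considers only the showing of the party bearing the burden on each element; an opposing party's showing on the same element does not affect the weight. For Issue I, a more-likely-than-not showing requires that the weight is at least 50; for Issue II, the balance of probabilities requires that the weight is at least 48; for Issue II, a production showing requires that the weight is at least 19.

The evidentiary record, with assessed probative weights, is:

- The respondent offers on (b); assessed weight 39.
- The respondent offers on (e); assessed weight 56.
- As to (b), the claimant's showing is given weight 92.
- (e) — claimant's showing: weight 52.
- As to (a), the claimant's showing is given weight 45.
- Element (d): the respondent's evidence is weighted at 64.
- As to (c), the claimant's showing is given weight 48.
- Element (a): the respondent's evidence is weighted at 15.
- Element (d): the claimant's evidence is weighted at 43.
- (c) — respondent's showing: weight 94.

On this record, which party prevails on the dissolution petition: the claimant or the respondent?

respondent

— Issue I —
Stage I.1 (claimant, a more-likely-than-not showing, weight is at least 50): (a) 45 (respondent's 15 disregarded) < 50 — fails.
  The claimant does not carry Stage I.1.
The respondent prevails on this issue.
— Issue II —
At Stage II.1 the claimant must meet the balance of probabilities (weight is at least 48): on (c) the weight is 48 (the respondent's 94 is given no effect), ≥ 48, so (c) meets the standard; on (d) the weight is 43 (the respondent's 64 is given no effect), which does not reach 48, so (d) does not meet the standard.
  The claimant does not carry Stage II.1.
The analysis ends at Stage II.1; the respondent prevails on this issue.
Per-issue: Issue I → respondent; Issue II → respondent. The claimant must prevail on at least one issue; overall, the respondent prevails.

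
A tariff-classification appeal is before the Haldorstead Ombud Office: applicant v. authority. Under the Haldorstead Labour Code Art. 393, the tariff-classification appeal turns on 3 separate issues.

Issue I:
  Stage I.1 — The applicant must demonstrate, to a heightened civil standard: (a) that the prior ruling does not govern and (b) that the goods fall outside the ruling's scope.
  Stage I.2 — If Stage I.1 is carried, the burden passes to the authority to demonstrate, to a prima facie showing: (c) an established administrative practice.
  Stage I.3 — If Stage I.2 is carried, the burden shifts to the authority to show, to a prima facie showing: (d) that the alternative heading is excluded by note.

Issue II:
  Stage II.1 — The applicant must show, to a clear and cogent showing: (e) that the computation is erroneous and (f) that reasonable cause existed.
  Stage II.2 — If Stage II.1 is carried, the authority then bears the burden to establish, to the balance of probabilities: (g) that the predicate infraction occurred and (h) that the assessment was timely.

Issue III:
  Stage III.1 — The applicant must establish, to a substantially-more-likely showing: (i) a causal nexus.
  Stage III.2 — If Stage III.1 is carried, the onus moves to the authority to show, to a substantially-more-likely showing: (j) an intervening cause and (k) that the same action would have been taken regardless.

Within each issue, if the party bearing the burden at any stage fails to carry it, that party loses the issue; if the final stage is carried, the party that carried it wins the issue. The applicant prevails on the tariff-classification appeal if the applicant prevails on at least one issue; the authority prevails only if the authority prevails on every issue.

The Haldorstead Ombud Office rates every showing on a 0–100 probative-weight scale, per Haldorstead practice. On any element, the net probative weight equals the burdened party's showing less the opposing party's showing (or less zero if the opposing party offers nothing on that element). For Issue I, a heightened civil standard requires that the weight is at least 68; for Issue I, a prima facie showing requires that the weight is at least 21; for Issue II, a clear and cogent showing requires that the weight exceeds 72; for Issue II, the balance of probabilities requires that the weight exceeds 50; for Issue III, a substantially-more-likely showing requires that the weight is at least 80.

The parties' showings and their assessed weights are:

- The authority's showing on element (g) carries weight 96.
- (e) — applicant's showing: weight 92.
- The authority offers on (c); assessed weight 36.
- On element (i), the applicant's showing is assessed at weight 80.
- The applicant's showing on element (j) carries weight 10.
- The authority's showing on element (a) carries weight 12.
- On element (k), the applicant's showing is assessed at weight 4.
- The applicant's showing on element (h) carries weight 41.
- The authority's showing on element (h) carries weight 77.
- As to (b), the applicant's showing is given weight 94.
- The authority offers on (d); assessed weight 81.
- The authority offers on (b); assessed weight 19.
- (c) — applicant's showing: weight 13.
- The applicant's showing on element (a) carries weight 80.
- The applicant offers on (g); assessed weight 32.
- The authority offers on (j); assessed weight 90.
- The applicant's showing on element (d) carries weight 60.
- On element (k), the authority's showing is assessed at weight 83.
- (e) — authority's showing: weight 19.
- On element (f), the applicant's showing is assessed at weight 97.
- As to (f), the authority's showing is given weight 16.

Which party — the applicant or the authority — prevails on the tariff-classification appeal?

— Issue I —
At Stage I.1 the applicant must meet a heightened civil standard (weight is at least 68): on (a) the weight is 80 less the opposing 12 gives net 68, which does reach 68, so (a) meets the standard; on (b) the weight is 94 less the opposing 19 gives net 75, which does reach 68, so (b) meets the standard.
  The applicant carries Stage I.1; the authority now bears the burden.
At Stage I.2 the authority must meet a prima facie showing (weight is at least 21): on (c) the weight is 36 less the opposing 13 gives net 23, which does reach 21, so (c) meets the standard.
  All elements met. The authority retains the burden for Stage I.3.
At Stage I.3 the authority must meet a prima facie showing (weight is at least 21): on (d) the weight is 81 less the opposing 60 gives net 21, which does reach 21, so (d) meets the standard.
  Stage I.3 carried; the final stage is satisfied.
With every stage satisfied, the authority prevails on this issue.
— Issue II —
Stage II.1 — burden on applicant; standard: a clear and cogent showing (weight exceeds 72).
    (e): 92 − 19 = 73 > 72 [met]
    (f): 97 − 16 = 81 > 72 [met]
  Stage II.1 carried; the burden shifts to the authority.
Stage II.2 — burden on authority; standard: the balance of probabilities (weight exceeds 50).
    (g): 96 − 32 = 64 > 50 [met]
    (h): 77 − 41 = 36 ≤ 50 [not met]
  Not every element is met, so the authority fails to carry Stage II.2.
The analysis ends at Stage II.2; the applicant prevails on this issue.
— Issue III —
Stage III.1 — burden on applicant; standard: a substantially-more-likely showing (weight is at least 80).
    (i): 80 ≥ 80 [met]
  Stage III.1 carried; the burden shifts to the authority.
Stage III.2 — burden on authority; standard: a substantially-more-likely showing (weight is at least 80).
    (j): 90 − 10 = 80 ≥ 80 [met]
    (k): 83 − 4 = 79 < 80 [not met]
  Not every element is met, so the authority fails to carry Stage III.2.
The analysis ends at Stage III.2; the applicant prevails on this issue.
Per-issue: Issue I → authority; Issue II → applicant; Issue III → applicant. The applicant must prevail on at least one issue; overall, the applicant prevails.

applicant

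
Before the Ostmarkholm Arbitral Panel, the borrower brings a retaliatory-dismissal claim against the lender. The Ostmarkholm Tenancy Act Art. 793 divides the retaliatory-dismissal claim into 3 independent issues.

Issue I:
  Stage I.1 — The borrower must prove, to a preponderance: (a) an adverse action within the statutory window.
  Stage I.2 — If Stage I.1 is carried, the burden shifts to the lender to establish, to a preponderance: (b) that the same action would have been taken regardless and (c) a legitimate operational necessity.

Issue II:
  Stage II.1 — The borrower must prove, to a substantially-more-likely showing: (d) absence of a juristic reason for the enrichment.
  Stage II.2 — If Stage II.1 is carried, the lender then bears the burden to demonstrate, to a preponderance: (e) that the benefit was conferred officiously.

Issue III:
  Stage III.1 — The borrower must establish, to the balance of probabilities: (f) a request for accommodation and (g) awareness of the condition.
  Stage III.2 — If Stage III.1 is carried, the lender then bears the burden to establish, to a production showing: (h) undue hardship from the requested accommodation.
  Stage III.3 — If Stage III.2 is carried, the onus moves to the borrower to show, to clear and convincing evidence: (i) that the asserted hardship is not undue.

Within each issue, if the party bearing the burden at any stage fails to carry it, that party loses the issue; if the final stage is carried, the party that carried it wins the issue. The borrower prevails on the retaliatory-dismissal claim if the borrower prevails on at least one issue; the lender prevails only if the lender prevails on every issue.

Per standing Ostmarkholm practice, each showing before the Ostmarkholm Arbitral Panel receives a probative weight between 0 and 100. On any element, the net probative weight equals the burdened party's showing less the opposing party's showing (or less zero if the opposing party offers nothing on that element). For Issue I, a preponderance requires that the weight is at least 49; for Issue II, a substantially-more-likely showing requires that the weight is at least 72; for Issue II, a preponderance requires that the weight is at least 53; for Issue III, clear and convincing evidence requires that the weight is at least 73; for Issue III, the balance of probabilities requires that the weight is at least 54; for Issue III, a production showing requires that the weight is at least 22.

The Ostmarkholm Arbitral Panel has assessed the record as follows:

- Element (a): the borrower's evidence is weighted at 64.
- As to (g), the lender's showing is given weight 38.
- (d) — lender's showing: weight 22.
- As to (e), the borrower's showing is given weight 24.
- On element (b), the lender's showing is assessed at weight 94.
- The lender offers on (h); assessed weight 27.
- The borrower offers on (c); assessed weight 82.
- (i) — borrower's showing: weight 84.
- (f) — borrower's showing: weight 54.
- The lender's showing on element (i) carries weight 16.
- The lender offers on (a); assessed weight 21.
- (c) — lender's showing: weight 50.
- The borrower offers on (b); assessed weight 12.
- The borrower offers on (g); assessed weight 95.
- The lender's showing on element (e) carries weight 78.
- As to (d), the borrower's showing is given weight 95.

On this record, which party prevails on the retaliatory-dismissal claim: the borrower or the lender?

lender

— Issue I —
Stage I.1 — burden on borrower; standard: a preponderance (weight is at least 49).
    (a): 64 − 21 = 43 < 49 [not met]
  The borrower does not carry Stage I.1.
So the lender prevails on this issue.
— Issue II —
Stage II.1 — burden on borrower; standard: a substantially-more-likely showing (weight is at least 72).
    (d): 95 − 22 = 73 ≥ 72 [met]
  Stage II.1 is satisfied; the onus moves to the lender.
Stage II.2 — burden on lender; standard: a preponderance (weight is at least 53).
    (e): 78 − 24 = 54 ≥ 53 [met]
  The lender carries the last stage.
Every stage carried; the lender prevails on this issue.
— Issue III —
Stage III.1 (borrower, the balance of probabilities, weight is at least 54): (f) 54 ≥ 54 — meets; (g) net 95−38=57 ≥ 54 — meets.
  Stage III.1 is satisfied; the onus moves to the lender.
Stage III.2 (lender, a production showing, weight is at least 22): (h) 27 ≥ 22 — meets.
  Stage III.2 is satisfied; the onus moves to the borrower.
Stage III.3 (borrower, clear and convincing evidence, weight is at least 73): (i) net 84−16=68 < 73 — fails.
  The borrower does not carry Stage III.3.
The lender prevails on this issue.
Per-issue: Issue I → lender; Issue II → lender; Issue III → lender. The borrower must prevail on at least one issue; overall, the lender prevails.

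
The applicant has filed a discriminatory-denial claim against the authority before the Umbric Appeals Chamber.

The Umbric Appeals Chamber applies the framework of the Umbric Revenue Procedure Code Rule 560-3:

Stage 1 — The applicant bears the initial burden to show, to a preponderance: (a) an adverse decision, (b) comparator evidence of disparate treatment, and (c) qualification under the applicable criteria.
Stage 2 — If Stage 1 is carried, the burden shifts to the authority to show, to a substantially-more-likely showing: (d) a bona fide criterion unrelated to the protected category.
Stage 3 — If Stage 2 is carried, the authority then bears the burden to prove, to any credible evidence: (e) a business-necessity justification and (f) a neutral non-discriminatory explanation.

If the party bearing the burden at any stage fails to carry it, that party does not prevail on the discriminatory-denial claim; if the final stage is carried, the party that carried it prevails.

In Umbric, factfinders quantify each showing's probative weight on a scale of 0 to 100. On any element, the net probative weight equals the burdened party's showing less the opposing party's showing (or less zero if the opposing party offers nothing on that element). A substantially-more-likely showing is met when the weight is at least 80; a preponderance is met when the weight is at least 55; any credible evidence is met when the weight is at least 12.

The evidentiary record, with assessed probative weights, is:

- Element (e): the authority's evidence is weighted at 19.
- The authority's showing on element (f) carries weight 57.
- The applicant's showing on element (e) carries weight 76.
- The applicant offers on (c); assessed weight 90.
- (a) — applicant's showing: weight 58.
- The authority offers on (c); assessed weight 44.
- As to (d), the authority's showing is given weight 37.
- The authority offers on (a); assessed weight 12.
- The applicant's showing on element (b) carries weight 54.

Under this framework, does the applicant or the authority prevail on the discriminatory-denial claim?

At Stage 1 the applicant must meet a preponderance (weight is at least 55): on (a) the weight is 58 less the opposing 12 gives net 46, which does not reach 55, so (a) does not meet the standard; on (b) the weight is 54, which does not reach 55, so (b) does not meet the standard; on (c) the weight is 90 less the opposing 44 gives net 46, < 55, so (c) does not meet the standard.
  The applicant does not carry Stage 1.
The analysis ends at Stage 1; the authority prevails.

authority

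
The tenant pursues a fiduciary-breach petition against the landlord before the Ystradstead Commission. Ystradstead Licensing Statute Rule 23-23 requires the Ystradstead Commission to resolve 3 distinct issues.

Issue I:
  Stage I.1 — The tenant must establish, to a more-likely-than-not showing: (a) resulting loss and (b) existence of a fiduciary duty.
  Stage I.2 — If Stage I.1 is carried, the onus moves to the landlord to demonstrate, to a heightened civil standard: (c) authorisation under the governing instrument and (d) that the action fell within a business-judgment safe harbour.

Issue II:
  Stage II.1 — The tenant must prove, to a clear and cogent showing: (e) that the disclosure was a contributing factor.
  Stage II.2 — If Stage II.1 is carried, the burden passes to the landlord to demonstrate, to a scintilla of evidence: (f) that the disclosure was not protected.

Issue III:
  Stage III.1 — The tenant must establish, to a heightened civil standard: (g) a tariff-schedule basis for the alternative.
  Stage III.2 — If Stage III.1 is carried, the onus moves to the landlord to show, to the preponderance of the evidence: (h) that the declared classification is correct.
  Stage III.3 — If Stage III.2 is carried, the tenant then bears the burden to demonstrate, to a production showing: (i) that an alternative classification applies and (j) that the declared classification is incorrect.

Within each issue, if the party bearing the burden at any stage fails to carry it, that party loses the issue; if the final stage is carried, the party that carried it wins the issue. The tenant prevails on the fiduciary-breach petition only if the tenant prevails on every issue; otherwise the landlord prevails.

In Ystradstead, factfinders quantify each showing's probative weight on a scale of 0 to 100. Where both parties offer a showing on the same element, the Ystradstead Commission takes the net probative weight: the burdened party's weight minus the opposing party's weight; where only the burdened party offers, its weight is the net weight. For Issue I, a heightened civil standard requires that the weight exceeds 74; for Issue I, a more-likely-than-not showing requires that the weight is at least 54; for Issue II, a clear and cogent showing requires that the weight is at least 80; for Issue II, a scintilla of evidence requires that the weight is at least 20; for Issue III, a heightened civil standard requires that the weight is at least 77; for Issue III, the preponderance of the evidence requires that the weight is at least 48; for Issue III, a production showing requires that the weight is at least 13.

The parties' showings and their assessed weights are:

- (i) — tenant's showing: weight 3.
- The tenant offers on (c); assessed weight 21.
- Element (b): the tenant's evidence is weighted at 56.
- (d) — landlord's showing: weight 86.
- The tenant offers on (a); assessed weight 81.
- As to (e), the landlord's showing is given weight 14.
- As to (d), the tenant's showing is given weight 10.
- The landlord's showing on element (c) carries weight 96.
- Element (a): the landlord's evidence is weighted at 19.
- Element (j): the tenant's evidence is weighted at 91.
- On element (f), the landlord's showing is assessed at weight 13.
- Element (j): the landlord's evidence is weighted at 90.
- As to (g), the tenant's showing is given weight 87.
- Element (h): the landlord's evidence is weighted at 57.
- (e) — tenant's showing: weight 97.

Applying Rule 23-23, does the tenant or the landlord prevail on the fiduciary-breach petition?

landlord

— Issue I —
Stage I.1 — burden on tenant; standard: a more-likely-than-not showing (weight is at least 54).
    (a): 81 − 19 = 62 ≥ 54 [met]
    (b): 56 ≥ 54 [met]
  Stage I.1 is satisfied; the onus moves to the landlord.
Stage I.2 — burden on landlord; standard: a heightened civil standard (weight exceeds 74).
    (c): 96 − 21 = 75 > 74 [met]
    (d): 86 − 10 = 76 > 74 [met]
  The landlord carries the last stage.
All stages carried — the landlord prevails on this issue.
— Issue II —
Stage II.1 — burden on tenant; standard: a clear and cogent showing (weight is at least 80).
    (e): 97 − 14 = 83 ≥ 80 [met]
  Stage II.1 is satisfied; the onus moves to the landlord.
Stage II.2 — burden on landlord; standard: a scintilla of evidence (weight is at least 20).
    (f): 13 < 20 [not met]
  Stage II.2 not carried; the landlord fails its burden.
So the tenant prevails on this issue.
— Issue III —
At Stage III.1 the tenant must meet a heightened civil standard (weight is at least 77): on (g) the weight is 87, which does reach 77, so (g) meets the standard.
  All elements met. The burden passes to the landlord.
At Stage III.2 the landlord must meet the preponderance of the evidence (weight is at least 48): on (h) the weight is 57, which does reach 48, so (h) meets the standard.
  Stage III.2 is satisfied; the onus moves to the tenant.
At Stage III.3 the tenant must meet a production showing (weight is at least 13): on (i) the weight is 3, < 13, so (i) does not meet the standard; on (j) the weight is 91 less the opposing 90 gives net 1, < 13, so (j) does not meet the standard.
  The tenant does not carry Stage III.3.
The landlord prevails on this issue.
Per-issue: Issue I → landlord; Issue II → tenant; Issue III → landlord. The tenant must prevail on every issue; overall, the landlord prevails.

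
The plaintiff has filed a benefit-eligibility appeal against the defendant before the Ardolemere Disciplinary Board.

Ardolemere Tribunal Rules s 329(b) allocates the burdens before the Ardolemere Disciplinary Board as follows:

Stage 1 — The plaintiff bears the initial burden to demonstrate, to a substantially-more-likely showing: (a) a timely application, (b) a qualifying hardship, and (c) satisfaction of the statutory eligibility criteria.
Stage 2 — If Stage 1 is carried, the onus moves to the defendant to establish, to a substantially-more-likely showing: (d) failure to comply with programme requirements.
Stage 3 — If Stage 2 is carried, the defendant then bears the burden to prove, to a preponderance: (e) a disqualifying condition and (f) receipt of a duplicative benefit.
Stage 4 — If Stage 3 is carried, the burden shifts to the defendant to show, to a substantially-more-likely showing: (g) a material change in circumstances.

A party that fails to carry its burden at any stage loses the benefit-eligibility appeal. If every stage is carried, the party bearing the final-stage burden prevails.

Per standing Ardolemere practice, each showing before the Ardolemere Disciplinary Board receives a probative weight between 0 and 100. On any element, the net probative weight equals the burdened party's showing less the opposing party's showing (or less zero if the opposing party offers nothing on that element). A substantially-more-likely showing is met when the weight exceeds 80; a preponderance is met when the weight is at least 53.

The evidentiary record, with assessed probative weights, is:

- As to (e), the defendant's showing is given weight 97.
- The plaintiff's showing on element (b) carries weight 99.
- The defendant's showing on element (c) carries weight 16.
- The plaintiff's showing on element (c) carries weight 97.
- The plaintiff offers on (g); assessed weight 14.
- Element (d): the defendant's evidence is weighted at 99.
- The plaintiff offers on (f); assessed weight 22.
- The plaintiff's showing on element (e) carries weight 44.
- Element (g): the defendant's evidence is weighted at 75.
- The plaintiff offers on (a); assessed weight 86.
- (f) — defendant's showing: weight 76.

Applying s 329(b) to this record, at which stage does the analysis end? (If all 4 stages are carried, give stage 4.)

Stage 1 (plaintiff, a substantially-more-likely showing, weight exceeds 80): (a) 86 > 80 — meets; (b) 99 > 80 — meets; (c) net 97−16=81 > 80 — meets.
  Stage 1 carried; the burden shifts to the defendant.
Stage 2 (defendant, a substantially-more-likely showing, weight exceeds 80): (d) 99 > 80 — meets.
  Stage 2 is satisfied; the defendant continues to bear the burden.
Stage 3 (defendant, a preponderance, weight is at least 53): (e) net 97−44=53 ≥ 53 — meets; (f) net 76−22=54 ≥ 53 — meets.
  All elements met. The defendant retains the burden for Stage 4.
Stage 4 (defendant, a substantially-more-likely showing, weight exceeds 80): (g) net 75−14=61 ≤ 80 — fails.
  Stage 4 not carried; the defendant fails its burden.
So the plaintiff prevails.

stage 4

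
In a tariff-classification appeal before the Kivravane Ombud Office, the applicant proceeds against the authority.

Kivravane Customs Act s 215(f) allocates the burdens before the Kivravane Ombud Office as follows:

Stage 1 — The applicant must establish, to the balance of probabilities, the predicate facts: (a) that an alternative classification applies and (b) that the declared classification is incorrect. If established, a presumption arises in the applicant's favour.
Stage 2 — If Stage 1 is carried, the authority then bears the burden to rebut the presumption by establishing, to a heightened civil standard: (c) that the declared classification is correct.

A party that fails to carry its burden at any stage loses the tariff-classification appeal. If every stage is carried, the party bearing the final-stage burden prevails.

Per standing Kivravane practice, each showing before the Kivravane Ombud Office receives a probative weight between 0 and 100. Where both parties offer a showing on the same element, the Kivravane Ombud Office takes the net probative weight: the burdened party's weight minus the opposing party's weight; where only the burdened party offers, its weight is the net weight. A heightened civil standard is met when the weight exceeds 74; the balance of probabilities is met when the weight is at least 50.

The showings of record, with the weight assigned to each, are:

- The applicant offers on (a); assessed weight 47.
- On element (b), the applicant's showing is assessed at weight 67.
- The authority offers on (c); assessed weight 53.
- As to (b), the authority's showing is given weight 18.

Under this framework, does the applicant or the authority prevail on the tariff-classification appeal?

authority

At Stage 1 the applicant must meet the balance of probabilities (weight is at least 50): on (a) the weight is 47, < 50, so (a) does not meet the standard; on (b) the weight is 67 less the opposing 18 gives net 49, which does not reach 50, so (b) does not meet the standard.
  Not every element is met, so the applicant fails to carry Stage 1.
The authority prevails.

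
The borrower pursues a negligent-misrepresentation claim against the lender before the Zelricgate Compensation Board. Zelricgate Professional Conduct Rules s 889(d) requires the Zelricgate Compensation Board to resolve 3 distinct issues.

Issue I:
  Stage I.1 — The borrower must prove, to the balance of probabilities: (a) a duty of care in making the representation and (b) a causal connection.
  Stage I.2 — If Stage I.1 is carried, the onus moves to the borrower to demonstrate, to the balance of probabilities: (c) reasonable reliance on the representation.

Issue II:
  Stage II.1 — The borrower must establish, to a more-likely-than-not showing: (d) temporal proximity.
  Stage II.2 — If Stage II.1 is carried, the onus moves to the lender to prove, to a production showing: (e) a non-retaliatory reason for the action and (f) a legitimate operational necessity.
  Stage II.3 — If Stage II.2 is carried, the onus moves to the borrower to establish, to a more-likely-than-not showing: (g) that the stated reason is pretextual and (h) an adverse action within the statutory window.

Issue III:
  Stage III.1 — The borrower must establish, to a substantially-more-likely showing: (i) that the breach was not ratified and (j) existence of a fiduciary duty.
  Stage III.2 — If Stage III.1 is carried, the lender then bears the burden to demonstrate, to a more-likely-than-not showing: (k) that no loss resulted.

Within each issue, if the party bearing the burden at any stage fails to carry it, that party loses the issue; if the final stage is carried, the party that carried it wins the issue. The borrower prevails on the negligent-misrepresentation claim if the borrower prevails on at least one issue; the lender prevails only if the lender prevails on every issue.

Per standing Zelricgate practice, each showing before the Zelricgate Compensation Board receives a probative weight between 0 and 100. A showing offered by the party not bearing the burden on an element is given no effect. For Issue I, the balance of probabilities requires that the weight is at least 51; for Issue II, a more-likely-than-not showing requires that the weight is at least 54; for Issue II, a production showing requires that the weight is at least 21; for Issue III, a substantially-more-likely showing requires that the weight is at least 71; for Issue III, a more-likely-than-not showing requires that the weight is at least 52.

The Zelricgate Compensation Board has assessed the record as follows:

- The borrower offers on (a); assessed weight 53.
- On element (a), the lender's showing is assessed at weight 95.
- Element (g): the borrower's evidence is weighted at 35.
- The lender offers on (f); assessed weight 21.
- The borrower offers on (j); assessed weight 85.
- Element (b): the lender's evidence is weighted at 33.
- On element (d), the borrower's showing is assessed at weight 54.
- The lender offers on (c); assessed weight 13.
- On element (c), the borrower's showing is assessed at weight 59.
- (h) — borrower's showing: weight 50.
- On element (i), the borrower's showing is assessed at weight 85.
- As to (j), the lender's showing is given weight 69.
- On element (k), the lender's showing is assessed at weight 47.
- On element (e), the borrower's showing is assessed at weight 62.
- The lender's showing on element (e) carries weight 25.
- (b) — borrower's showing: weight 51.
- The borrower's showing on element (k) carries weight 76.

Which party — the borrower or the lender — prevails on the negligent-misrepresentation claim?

— Issue I —
Stage I.1 — burden on borrower; standard: the balance of probabilities (weight is at least 51).
    (a): 53 (lender's 95 disregarded) ≥ 51 [met]
    (b): 51 (lender's 33 disregarded) ≥ 51 [met]
  Stage I.1 carried; the burden remains with the borrower.
Stage I.2 — burden on borrower; standard: the balance of probabilities (weight is at least 51).
    (c): 59 (lender's 13 disregarded) ≥ 51 [met]
  Stage I.2 carried; the final stage is satisfied.
With every stage satisfied, the borrower prevails on this issue.
— Issue II —
Stage II.1 (borrower, a more-likely-than-not showing, weight is at least 54): (d) 54 ≥ 54 — meets.
  The borrower carries Stage II.1; the lender now bears the burden.
Stage II.2 (lender, a production showing, weight is at least 21): (e) 25 (borrower's 62 disregarded) ≥ 21 — meets; (f) 21 ≥ 21 — meets.
  Stage II.2 carried; the burden shifts to the borrower.
Stage II.3 (borrower, a more-likely-than-not showing, weight is at least 54): (g) 35 < 54 — fails; (h) 50 < 54 — fails.
  Not every element is met, so the borrower fails to carry Stage II.3.
So the lender prevails on this issue.
— Issue III —
Stage III.1 — burden on borrower; standard: a substantially-more-likely showing (weight is at least 71).
    (i): 85 ≥ 71 [met]
    (j): 85 (lender's 69 disregarded) ≥ 71 [met]
  All elements met. The burden passes to the lender.
Stage III.2 — burden on lender; standard: a more-likely-than-not showing (weight is at least 52).
    (k): 47 (borrower's 76 disregarded) < 52 [not met]
  Not every element is met, so the lender fails to carry Stage III.2.
The analysis ends at Stage III.2; the borrower prevails on this issue.
Per-issue: Issue I → borrower; Issue II → lender; Issue III → borrower. The borrower must prevail on at least one issue; overall, the borrower prevails.

borrower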